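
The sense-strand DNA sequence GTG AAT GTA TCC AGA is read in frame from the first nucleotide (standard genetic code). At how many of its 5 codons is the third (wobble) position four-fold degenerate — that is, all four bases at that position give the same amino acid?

Codon 1 GTG (Val): third position 4-fold.
Codon 2 AAT (Asn): third position 2-fold.
Codon 3 GTA (Val): third position 4-fold.
Codon 4 TCC (Ser): third position 4-fold.
Codon 5 AGA (Arg): third position 2-fold.
Four-fold degenerate third positions: 3.

3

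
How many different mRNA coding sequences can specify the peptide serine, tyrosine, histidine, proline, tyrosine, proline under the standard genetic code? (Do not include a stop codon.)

Ser: 6 codons.
Tyr: 2 codons.
His: 2 codons.
Pro: 4 codons.
Tyr: 2 codons.
Pro: 4 codons.
6 × 2 × 2 × 4 × 2 × 4 = 768.

768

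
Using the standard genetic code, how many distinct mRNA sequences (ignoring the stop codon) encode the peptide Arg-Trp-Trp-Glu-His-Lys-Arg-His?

Arg: 6 codons.
Trp: 1 codon.
Trp: 1 codon.
Glu: 2 codons.
His: 2 codons.
Lys: 2 codons.
Arg: 6 codons.
His: 2 codons.
6 × 1 × 1 × 2 × 2 × 2 × 6 × 2 = 576.

576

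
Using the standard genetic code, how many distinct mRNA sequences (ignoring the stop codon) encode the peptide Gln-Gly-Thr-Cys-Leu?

Gln: 2 codons.
Gly: 4 codons.
Thr: 4 codons.
Cys: 2 codons.
Leu: 6 codons.
2 × 4 × 4 × 2 × 6 = 384.

384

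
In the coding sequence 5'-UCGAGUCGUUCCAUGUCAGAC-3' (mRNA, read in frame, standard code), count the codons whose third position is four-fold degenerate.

Codon 1 UCG (Ser): third position 4-fold.
Codon 2 AGU (Ser): third position 2-fold.
Codon 3 CGU (Arg): third position 4-fold.
Codon 4 UCC (Ser): third position 4-fold.
Codon 5 AUG (Met): third position 1-fold.
Codon 6 UCA (Ser): third position 4-fold.
Codon 7 GAC (Asp): third position 2-fold.
Four-fold degenerate third positions: 4.

4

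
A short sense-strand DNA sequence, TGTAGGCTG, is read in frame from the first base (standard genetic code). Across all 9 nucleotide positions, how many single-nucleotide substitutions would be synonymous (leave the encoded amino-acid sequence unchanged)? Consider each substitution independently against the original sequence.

7

Codon 1 (TGT, Cys): 1 synonymous substitution.
Codon 2 (AGG, Arg): 2 synonymous substitutions.
Codon 3 (CTG, Leu): 4 synonymous substitutions.
Total: 1 + 2 + 4 = 7.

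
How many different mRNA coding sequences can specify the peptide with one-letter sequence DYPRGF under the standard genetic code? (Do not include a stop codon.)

768

Asp: 2 codons.
Tyr: 2 codons.
Pro: 4 codons.
Arg: 6 codons.
Gly: 4 codons.
Phe: 2 codons.
2 × 2 × 4 × 6 × 4 × 2 = 768.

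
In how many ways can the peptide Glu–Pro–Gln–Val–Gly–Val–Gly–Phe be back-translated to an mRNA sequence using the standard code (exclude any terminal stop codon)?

8192

Glu: 2 codons.
Pro: 4 codons.
Gln: 2 codons.
Val: 4 codons.
Gly: 4 codons.
Val: 4 codons.
Gly: 4 codons.
Phe: 2 codons.
2 × 4 × 2 × 4 × 4 × 4 × 4 × 2 = 8192.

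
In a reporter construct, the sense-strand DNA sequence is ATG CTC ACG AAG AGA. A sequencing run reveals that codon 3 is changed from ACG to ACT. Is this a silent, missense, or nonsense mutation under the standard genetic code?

Position 9 falls in codon 3: ACG → Thr.
After the substitution the codon is ACT → Thr.
Both encode Thr, so the change is synonymous.

silent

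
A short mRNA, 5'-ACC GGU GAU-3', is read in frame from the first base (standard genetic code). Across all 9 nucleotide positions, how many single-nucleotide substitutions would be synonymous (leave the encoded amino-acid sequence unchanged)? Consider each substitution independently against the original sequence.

Codon 1 (ACC, Thr): 3 synonymous substitutions.
Codon 2 (GGU, Gly): 3 synonymous substitutions.
Codon 3 (GAU, Asp): 1 synonymous substitution.
Total: 3 + 3 + 1 = 7.

7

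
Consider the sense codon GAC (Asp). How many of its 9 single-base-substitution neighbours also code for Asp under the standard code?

Position 1: none → 0 synonymous.
Position 2: none → 0 synonymous.
Position 3: GAU → 1 synonymous.
Total: 0 + 0 + 1 = 1.

1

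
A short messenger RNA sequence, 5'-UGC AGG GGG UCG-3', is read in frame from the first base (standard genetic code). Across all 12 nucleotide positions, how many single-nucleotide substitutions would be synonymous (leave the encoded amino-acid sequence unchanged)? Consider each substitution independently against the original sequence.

Codon 1 (UGC, Cys): 1 synonymous substitution.
Codon 2 (AGG, Arg): 2 synonymous substitutions.
Codon 3 (GGG, Gly): 3 synonymous substitutions.
Codon 4 (UCG, Ser): 3 synonymous substitutions.
Total: 1 + 2 + 3 + 3 = 9.

9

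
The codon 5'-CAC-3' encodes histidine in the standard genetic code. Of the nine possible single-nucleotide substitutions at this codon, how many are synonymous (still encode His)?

Position 1: none → 0 synonymous.
Position 2: none → 0 synonymous.
Position 3: CAU → 1 synonymous.
Total: 0 + 0 + 1 = 1.

1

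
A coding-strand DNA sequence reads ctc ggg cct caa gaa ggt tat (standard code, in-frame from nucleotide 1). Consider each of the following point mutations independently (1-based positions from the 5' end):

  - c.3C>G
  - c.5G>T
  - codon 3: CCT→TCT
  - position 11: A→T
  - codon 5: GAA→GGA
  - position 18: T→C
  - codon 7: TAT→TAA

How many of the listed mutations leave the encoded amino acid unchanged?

Codon 1: CTC (Leu) → CTG (Leu) — synonymous.
Codon 2: GGG (Gly) → GTG (Val) — missense.
Codon 3: CCT (Pro) → TCT (Ser) — missense.
Codon 4: CAA (Gln) → CTA (Leu) — missense.
Codon 5: GAA (Glu) → GGA (Gly) — missense.
Codon 6: GGT (Gly) → GGC (Gly) — synonymous.
Codon 7: TAT (Tyr) → TAA (Stop) — nonsense.
Synonymous: 2 of 7.

2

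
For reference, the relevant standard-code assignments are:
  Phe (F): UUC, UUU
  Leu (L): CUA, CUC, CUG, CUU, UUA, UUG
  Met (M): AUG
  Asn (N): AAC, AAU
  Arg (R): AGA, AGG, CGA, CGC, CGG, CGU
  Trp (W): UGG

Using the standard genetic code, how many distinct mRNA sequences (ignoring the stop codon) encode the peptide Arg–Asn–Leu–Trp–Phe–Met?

Arg: 6 codons.
Asn: 2 codons.
Leu: 6 codons.
Trp: 1 codon.
Phe: 2 codons.
Met: 1 codon.
6 × 2 × 6 × 1 × 2 × 1 = 144.

144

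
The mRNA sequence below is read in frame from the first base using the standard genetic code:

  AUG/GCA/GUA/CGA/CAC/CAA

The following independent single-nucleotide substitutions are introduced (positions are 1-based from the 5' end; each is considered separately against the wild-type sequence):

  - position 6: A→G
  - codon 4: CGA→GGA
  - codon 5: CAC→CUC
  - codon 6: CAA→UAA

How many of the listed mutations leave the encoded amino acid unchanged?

Codon 2: GCA (Ala) → GCG (Ala) — synonymous.
Codon 4: CGA (Arg) → GGA (Gly) — missense.
Codon 5: CAC (His) → CUC (Leu) — missense.
Codon 6: CAA (Gln) → UAA (Stop) — nonsense.
Synonymous: 1 of 4.

1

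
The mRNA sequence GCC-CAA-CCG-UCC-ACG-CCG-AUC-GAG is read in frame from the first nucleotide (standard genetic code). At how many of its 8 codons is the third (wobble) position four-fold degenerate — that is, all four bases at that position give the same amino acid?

5

Codon 1 GCC (Ala): third position 4-fold.
Codon 2 CAA (Gln): third position 2-fold.
Codon 3 CCG (Pro): third position 4-fold.
Codon 4 UCC (Ser): third position 4-fold.
Codon 5 ACG (Thr): third position 4-fold.
Codon 6 CCG (Pro): third position 4-fold.
Codon 7 AUC (Ile): third position 3-fold.
Codon 8 GAG (Glu): third position 2-fold.
Four-fold degenerate third positions: 5.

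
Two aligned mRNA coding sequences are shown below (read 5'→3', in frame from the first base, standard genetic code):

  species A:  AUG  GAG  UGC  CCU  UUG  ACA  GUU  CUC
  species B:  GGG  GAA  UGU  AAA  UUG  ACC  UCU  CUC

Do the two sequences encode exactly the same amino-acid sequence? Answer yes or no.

no

Codon 1: AUG Met / GGG Gly — nonsynonymous.
Codon 2: GAG Glu / GAA Glu — synonymous.
Codon 3: UGC Cys / UGU Cys — synonymous.
Codon 4: CCU Pro / AAA Lys — nonsynonymous.
Codon 5: UUG Leu / UUG Leu — identical.
Codon 6: ACA Thr / ACC Thr — synonymous.
Codon 7: GUU Val / UCU Ser — nonsynonymous.
Codon 8: CUC Leu / CUC Leu — identical.
Nonsynonymous differences: 3 → different protein.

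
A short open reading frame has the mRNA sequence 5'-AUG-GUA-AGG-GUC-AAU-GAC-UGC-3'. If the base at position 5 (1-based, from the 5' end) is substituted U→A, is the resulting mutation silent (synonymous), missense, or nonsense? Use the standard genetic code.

Position 5 falls in codon 2: GUA → Val.
After the substitution the codon is GAA → Glu.
Val ≠ Glu, so this is a missense mutation.

missense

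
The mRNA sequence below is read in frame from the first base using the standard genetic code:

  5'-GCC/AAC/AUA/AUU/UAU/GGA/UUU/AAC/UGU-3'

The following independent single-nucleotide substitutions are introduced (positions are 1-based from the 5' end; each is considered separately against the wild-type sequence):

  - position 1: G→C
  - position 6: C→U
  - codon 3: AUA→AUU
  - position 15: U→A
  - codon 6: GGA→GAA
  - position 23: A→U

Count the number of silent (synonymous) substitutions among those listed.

2

Codon 1: GCC (Ala) → CCC (Pro) — missense.
Codon 2: AAC (Asn) → AAU (Asn) — synonymous.
Codon 3: AUA (Ile) → AUU (Ile) — synonymous.
Codon 5: UAU (Tyr) → UAA (Stop) — nonsense.
Codon 6: GGA (Gly) → GAA (Glu) — missense.
Codon 8: AAC (Asn) → AUC (Ile) — missense.
Synonymous: 2 of 6.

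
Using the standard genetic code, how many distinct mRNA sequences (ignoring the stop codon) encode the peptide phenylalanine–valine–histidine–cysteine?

Phe: 2 codons.
Val: 4 codons.
His: 2 codons.
Cys: 2 codons.
2 × 4 × 2 × 2 = 32.

32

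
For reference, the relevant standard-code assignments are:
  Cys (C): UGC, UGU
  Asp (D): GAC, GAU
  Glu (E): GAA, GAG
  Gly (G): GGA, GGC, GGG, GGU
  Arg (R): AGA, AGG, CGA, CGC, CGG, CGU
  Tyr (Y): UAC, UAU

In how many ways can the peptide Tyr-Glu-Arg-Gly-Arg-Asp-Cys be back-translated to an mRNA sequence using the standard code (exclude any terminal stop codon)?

Tyr: 2 codons.
Glu: 2 codons.
Arg: 6 codons.
Gly: 4 codons.
Arg: 6 codons.
Asp: 2 codons.
Cys: 2 codons.
2 × 2 × 6 × 4 × 6 × 2 × 2 = 2304.

2304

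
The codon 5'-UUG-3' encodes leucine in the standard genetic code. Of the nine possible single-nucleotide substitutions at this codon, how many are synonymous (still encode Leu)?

Position 1: CUG → 1 synonymous.
Position 2: none → 0 synonymous.
Position 3: UUA → 1 synonymous.
Total: 1 + 0 + 1 = 2.

2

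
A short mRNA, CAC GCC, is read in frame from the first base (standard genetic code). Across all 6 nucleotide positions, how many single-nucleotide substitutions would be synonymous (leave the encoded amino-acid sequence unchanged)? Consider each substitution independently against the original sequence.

Codon 1 (CAC, His): 1 synonymous substitution.
Codon 2 (GCC, Ala): 3 synonymous substitutions.
Total: 1 + 3 = 4.

4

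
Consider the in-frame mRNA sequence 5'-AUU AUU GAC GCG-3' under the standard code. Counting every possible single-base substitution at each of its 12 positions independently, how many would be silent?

8

Codon 1 (AUU, Ile): 2 synonymous substitutions.
Codon 2 (AUU, Ile): 2 synonymous substitutions.
Codon 3 (GAC, Asp): 1 synonymous substitution.
Codon 4 (GCG, Ala): 3 synonymous substitutions.
Total: 2 + 2 + 1 + 3 = 8.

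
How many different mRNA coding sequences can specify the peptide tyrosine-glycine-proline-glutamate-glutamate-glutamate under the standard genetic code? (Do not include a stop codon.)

Tyr: 2 codons.
Gly: 4 codons.
Pro: 4 codons.
Glu: 2 codons.
Glu: 2 codons.
Glu: 2 codons.
2 × 4 × 4 × 2 × 2 × 2 = 256.

256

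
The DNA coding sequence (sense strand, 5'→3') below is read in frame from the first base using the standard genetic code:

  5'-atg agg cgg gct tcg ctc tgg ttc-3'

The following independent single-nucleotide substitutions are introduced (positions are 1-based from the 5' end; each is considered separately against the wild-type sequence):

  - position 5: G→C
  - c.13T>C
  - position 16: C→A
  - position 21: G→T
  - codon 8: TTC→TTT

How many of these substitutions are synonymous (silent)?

1

Codon 2: AGG (Arg) → ACG (Thr) — missense.
Codon 5: TCG (Ser) → CCG (Pro) — missense.
Codon 6: CTC (Leu) → ATC (Ile) — missense.
Codon 7: TGG (Trp) → TGT (Cys) — missense.
Codon 8: TTC (Phe) → TTT (Phe) — synonymous.
Synonymous: 1 of 5.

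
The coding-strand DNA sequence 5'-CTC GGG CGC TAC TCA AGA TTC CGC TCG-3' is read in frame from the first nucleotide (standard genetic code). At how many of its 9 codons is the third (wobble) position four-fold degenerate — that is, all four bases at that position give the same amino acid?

Codon 1 CTC (Leu): third position 4-fold.
Codon 2 GGG (Gly): third position 4-fold.
Codon 3 CGC (Arg): third position 4-fold.
Codon 4 TAC (Tyr): third position 2-fold.
Codon 5 TCA (Ser): third position 4-fold.
Codon 6 AGA (Arg): third position 2-fold.
Codon 7 TTC (Phe): third position 2-fold.
Codon 8 CGC (Arg): third position 4-fold.
Codon 9 TCG (Ser): third position 4-fold.
Four-fold degenerate third positions: 6.

6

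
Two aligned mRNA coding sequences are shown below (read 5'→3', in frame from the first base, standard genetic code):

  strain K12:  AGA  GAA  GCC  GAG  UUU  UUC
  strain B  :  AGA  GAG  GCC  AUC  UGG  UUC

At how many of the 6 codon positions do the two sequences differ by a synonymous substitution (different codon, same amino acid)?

Codon 1: AGA Arg / AGA Arg — identical.
Codon 2: GAA Glu / GAG Glu — synonymous.
Codon 3: GCC Ala / GCC Ala — identical.
Codon 4: GAG Glu / AUC Ile — nonsynonymous.
Codon 5: UUU Phe / UGG Trp — nonsynonymous.
Codon 6: UUC Phe / UUC Phe — identical.
Synonymous differences: 1.

1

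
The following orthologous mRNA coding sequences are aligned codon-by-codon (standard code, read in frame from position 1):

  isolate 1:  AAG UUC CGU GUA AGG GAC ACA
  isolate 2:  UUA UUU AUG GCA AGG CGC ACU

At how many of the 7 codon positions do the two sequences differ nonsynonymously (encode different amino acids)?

Codon 1: AAG Lys / UUA Leu — nonsynonymous.
Codon 2: UUC Phe / UUU Phe — synonymous.
Codon 3: CGU Arg / AUG Met — nonsynonymous.
Codon 4: GUA Val / GCA Ala — nonsynonymous.
Codon 5: AGG Arg / AGG Arg — identical.
Codon 6: GAC Asp / CGC Arg — nonsynonymous.
Codon 7: ACA Thr / ACU Thr — synonymous.
Nonsynonymous differences: 4.

4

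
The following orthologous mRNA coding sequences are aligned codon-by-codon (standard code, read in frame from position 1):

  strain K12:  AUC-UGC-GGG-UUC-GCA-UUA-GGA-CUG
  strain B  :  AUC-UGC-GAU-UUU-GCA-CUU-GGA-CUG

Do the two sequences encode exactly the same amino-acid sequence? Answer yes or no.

no

Codon 1: AUC Ile / AUC Ile — identical.
Codon 2: UGC Cys / UGC Cys — identical.
Codon 3: GGG Gly / GAU Asp — nonsynonymous.
Codon 4: UUC Phe / UUU Phe — synonymous.
Codon 5: GCA Ala / GCA Ala — identical.
Codon 6: UUA Leu / CUU Leu — synonymous.
Codon 7: GGA Gly / GGA Gly — identical.
Codon 8: CUG Leu / CUG Leu — identical.
Nonsynonymous differences: 1 → different protein.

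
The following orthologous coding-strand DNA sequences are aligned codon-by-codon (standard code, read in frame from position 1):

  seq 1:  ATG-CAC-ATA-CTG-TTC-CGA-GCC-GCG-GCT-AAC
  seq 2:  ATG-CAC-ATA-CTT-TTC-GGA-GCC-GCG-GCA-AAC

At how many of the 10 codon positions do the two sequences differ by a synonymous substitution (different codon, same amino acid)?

Codon 1: ATG Met / ATG Met — identical.
Codon 2: CAC His / CAC His — identical.
Codon 3: ATA Ile / ATA Ile — identical.
Codon 4: CTG Leu / CTT Leu — synonymous.
Codon 5: TTC Phe / TTC Phe — identical.
Codon 6: CGA Arg / GGA Gly — nonsynonymous.
Codon 7: GCC Ala / GCC Ala — identical.
Codon 8: GCG Ala / GCG Ala — identical.
Codon 9: GCT Ala / GCA Ala — synonymous.
Codon 10: AAC Asn / AAC Asn — identical.
Synonymous differences: 2.

2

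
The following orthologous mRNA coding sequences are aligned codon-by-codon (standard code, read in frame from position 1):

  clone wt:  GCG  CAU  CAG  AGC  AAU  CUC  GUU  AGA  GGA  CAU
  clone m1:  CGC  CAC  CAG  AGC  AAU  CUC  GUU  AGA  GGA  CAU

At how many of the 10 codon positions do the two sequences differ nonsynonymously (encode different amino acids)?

Codon 1: GCG Ala / CGC Arg — nonsynonymous.
Codon 2: CAU His / CAC His — synonymous.
Codon 3: CAG Gln / CAG Gln — identical.
Codon 4: AGC Ser / AGC Ser — identical.
Codon 5: AAU Asn / AAU Asn — identical.
Codon 6: CUC Leu / CUC Leu — identical.
Codon 7: GUU Val / GUU Val — identical.
Codon 8: AGA Arg / AGA Arg — identical.
Codon 9: GGA Gly / GGA Gly — identical.
Codon 10: CAU His / CAU His — identical.
Nonsynonymous differences: 1.

1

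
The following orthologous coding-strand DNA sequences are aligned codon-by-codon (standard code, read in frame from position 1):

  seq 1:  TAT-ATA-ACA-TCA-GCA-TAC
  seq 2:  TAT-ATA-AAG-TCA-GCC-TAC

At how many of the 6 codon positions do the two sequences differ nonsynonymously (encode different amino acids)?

1

Codon 1: TAT Tyr / TAT Tyr — identical.
Codon 2: ATA Ile / ATA Ile — identical.
Codon 3: ACA Thr / AAG Lys — nonsynonymous.
Codon 4: TCA Ser / TCA Ser — identical.
Codon 5: GCA Ala / GCC Ala — synonymous.
Codon 6: TAC Tyr / TAC Tyr — identical.
Nonsynonymous differences: 1.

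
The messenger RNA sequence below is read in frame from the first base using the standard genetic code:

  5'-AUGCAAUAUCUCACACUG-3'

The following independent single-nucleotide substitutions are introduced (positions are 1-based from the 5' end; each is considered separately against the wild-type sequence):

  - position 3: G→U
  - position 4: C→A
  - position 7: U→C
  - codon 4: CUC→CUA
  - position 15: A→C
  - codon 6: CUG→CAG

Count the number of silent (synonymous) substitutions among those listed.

2

Codon 1: AUG (Met) → AUU (Ile) — missense.
Codon 2: CAA (Gln) → AAA (Lys) — missense.
Codon 3: UAU (Tyr) → CAU (His) — missense.
Codon 4: CUC (Leu) → CUA (Leu) — synonymous.
Codon 5: ACA (Thr) → ACC (Thr) — synonymous.
Codon 6: CUG (Leu) → CAG (Gln) — missense.
Synonymous: 2 of 6.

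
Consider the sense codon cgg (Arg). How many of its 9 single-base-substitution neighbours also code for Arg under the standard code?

4

Position 1: AGG → 1 synonymous.
Position 2: none → 0 synonymous.
Position 3: CGU, CGC, CGA → 3 synonymous.
Total: 1 + 0 + 3 = 4.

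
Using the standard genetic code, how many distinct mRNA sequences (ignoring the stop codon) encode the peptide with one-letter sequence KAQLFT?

Lys: 2 codons.
Ala: 4 codons.
Gln: 2 codons.
Leu: 6 codons.
Phe: 2 codons.
Thr: 4 codons.
2 × 4 × 2 × 6 × 2 × 4 = 768.

768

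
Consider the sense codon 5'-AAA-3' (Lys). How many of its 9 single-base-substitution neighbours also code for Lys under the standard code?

Position 1: none → 0 synonymous.
Position 2: none → 0 synonymous.
Position 3: AAG → 1 synonymous.
Total: 0 + 0 + 1 = 1.

1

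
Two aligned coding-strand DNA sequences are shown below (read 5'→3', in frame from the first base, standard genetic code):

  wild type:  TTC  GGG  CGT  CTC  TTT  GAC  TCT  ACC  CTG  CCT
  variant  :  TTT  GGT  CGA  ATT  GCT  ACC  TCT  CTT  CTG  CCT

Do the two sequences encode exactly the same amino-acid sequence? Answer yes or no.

Codon 1: TTC Phe / TTT Phe — synonymous.
Codon 2: GGG Gly / GGT Gly — synonymous.
Codon 3: CGT Arg / CGA Arg — synonymous.
Codon 4: CTC Leu / ATT Ile — nonsynonymous.
Codon 5: TTT Phe / GCT Ala — nonsynonymous.
Codon 6: GAC Asp / ACC Thr — nonsynonymous.
Codon 7: TCT Ser / TCT Ser — identical.
Codon 8: ACC Thr / CTT Leu — nonsynonymous.
Codon 9: CTG Leu / CTG Leu — identical.
Codon 10: CCT Pro / CCT Pro — identical.
Nonsynonymous differences: 4 → different protein.

no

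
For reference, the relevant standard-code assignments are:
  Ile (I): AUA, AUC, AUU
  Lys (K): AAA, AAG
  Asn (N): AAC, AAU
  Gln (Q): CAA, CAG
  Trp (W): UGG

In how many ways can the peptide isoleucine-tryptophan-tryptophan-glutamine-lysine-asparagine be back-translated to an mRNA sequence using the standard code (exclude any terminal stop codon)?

Ile: 3 codons.
Trp: 1 codon.
Trp: 1 codon.
Gln: 2 codons.
Lys: 2 codons.
Asn: 2 codons.
3 × 1 × 1 × 2 × 2 × 2 = 24.

24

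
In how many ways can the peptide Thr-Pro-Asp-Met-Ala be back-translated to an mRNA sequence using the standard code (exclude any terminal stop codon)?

128

Thr: 4 codons.
Pro: 4 codons.
Asp: 2 codons.
Met: 1 codon.
Ala: 4 codons.
4 × 4 × 2 × 1 × 4 = 128.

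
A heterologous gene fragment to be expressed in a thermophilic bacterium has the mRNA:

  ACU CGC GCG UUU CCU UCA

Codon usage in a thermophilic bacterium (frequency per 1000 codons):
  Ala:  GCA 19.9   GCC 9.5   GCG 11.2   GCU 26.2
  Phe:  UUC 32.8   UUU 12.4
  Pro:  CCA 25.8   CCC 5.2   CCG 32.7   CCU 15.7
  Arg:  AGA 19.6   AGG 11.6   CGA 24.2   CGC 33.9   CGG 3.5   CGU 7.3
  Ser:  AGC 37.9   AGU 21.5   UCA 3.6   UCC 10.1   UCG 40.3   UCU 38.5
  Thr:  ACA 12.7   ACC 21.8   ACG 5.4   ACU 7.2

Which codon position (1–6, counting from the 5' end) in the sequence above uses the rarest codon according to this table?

6

Codon 1 ACU (Thr): 7.2 per 1000.
Codon 2 CGC (Arg): 33.9 per 1000.
Codon 3 GCG (Ala): 11.2 per 1000.
Codon 4 UUU (Phe): 12.4 per 1000.
Codon 5 CCU (Pro): 15.7 per 1000.
Codon 6 UCA (Ser): 3.6 per 1000.
Lowest frequency is 3.6 at codon 6.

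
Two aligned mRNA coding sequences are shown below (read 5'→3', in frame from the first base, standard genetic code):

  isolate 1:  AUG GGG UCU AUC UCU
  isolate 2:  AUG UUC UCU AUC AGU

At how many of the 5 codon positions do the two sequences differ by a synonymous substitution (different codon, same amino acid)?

1

Codon 1: AUG Met / AUG Met — identical.
Codon 2: GGG Gly / UUC Phe — nonsynonymous.
Codon 3: UCU Ser / UCU Ser — identical.
Codon 4: AUC Ile / AUC Ile — identical.
Codon 5: UCU Ser / AGU Ser — synonymous.
Synonymous differences: 1.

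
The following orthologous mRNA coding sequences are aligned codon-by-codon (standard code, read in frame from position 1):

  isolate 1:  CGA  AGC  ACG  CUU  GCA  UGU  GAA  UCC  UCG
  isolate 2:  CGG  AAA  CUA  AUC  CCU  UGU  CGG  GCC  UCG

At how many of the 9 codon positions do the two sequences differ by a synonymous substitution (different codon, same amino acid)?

Codon 1: CGA Arg / CGG Arg — synonymous.
Codon 2: AGC Ser / AAA Lys — nonsynonymous.
Codon 3: ACG Thr / CUA Leu — nonsynonymous.
Codon 4: CUU Leu / AUC Ile — nonsynonymous.
Codon 5: GCA Ala / CCU Pro — nonsynonymous.
Codon 6: UGU Cys / UGU Cys — identical.
Codon 7: GAA Glu / CGG Arg — nonsynonymous.
Codon 8: UCC Ser / GCC Ala — nonsynonymous.
Codon 9: UCG Ser / UCG Ser — identical.
Synonymous differences: 1.

1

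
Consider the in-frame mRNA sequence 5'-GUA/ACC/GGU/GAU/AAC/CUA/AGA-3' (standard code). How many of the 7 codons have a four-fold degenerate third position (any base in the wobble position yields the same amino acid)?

Codon 1 GUA (Val): third position 4-fold.
Codon 2 ACC (Thr): third position 4-fold.
Codon 3 GGU (Gly): third position 4-fold.
Codon 4 GAU (Asp): third position 2-fold.
Codon 5 AAC (Asn): third position 2-fold.
Codon 6 CUA (Leu): third position 4-fold.
Codon 7 AGA (Arg): third position 2-fold.
Four-fold degenerate third positions: 4.

4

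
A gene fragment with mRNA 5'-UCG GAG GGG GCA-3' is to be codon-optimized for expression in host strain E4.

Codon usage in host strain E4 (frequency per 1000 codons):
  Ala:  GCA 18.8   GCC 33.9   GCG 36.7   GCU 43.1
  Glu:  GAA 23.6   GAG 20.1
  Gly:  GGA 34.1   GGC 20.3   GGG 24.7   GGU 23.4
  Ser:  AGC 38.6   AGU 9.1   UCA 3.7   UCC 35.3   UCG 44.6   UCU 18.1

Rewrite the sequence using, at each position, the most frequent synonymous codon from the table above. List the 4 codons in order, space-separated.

Codon 1 (Ser): best is UCG at 44.6.
Codon 2 (Glu): best is GAA at 23.6.
Codon 3 (Gly): best is GGA at 34.1.
Codon 4 (Ala): best is GCU at 43.1.

UCG GAA GGA GCU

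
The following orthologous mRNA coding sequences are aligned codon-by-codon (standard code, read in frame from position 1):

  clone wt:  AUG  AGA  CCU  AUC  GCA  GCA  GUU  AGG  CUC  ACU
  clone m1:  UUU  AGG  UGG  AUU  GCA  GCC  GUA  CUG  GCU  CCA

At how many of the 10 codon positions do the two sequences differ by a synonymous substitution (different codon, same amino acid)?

Codon 1: AUG Met / UUU Phe — nonsynonymous.
Codon 2: AGA Arg / AGG Arg — synonymous.
Codon 3: CCU Pro / UGG Trp — nonsynonymous.
Codon 4: AUC Ile / AUU Ile — synonymous.
Codon 5: GCA Ala / GCA Ala — identical.
Codon 6: GCA Ala / GCC Ala — synonymous.
Codon 7: GUU Val / GUA Val — synonymous.
Codon 8: AGG Arg / CUG Leu — nonsynonymous.
Codon 9: CUC Leu / GCU Ala — nonsynonymous.
Codon 10: ACU Thr / CCA Pro — nonsynonymous.
Synonymous differences: 4.

4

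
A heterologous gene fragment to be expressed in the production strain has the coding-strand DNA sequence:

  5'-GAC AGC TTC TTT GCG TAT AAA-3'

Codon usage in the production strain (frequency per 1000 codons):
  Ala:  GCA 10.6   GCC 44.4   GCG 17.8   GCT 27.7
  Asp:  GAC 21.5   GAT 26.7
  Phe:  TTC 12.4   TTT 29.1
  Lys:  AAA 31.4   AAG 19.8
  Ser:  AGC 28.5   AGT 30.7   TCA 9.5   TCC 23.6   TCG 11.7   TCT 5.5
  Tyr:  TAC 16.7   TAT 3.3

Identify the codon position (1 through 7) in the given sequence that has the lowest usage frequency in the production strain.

Codon 1 GAC (Asp): 21.5 per 1000.
Codon 2 AGC (Ser): 28.5 per 1000.
Codon 3 TTC (Phe): 12.4 per 1000.
Codon 4 TTT (Phe): 29.1 per 1000.
Codon 5 GCG (Ala): 17.8 per 1000.
Codon 6 TAT (Tyr): 3.3 per 1000.
Codon 7 AAA (Lys): 31.4 per 1000.
Lowest frequency is 3.3 at codon 6.

6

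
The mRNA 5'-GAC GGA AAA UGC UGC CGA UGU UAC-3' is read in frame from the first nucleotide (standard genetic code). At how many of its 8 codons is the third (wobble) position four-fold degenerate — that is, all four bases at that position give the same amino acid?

Codon 1 GAC (Asp): third position 2-fold.
Codon 2 GGA (Gly): third position 4-fold.
Codon 3 AAA (Lys): third position 2-fold.
Codon 4 UGC (Cys): third position 2-fold.
Codon 5 UGC (Cys): third position 2-fold.
Codon 6 CGA (Arg): third position 4-fold.
Codon 7 UGU (Cys): third position 2-fold.
Codon 8 UAC (Tyr): third position 2-fold.
Four-fold degenerate third positions: 2.

2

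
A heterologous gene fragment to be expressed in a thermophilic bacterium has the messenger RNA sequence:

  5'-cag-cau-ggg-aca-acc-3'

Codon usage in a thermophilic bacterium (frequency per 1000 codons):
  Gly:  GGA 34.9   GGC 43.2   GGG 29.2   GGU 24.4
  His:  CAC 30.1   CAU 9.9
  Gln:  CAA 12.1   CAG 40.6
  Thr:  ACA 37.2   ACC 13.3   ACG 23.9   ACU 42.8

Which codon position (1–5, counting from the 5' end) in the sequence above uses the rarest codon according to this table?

Codon 1 CAG (Gln): 40.6 per 1000.
Codon 2 CAU (His): 9.9 per 1000.
Codon 3 GGG (Gly): 29.2 per 1000.
Codon 4 ACA (Thr): 37.2 per 1000.
Codon 5 ACC (Thr): 13.3 per 1000.
Lowest frequency is 9.9 at codon 2.

2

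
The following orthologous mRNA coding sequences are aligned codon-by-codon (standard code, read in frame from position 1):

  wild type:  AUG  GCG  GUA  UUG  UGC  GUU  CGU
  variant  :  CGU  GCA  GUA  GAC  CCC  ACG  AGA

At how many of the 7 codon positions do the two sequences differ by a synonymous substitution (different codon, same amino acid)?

2

Codon 1: AUG Met / CGU Arg — nonsynonymous.
Codon 2: GCG Ala / GCA Ala — synonymous.
Codon 3: GUA Val / GUA Val — identical.
Codon 4: UUG Leu / GAC Asp — nonsynonymous.
Codon 5: UGC Cys / CCC Pro — nonsynonymous.
Codon 6: GUU Val / ACG Thr — nonsynonymous.
Codon 7: CGU Arg / AGA Arg — synonymous.
Synonymous differences: 2.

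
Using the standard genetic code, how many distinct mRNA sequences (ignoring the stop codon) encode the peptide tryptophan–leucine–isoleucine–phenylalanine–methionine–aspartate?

Trp: 1 codon.
Leu: 6 codons.
Ile: 3 codons.
Phe: 2 codons.
Met: 1 codon.
Asp: 2 codons.
1 × 6 × 3 × 2 × 1 × 2 = 72.

72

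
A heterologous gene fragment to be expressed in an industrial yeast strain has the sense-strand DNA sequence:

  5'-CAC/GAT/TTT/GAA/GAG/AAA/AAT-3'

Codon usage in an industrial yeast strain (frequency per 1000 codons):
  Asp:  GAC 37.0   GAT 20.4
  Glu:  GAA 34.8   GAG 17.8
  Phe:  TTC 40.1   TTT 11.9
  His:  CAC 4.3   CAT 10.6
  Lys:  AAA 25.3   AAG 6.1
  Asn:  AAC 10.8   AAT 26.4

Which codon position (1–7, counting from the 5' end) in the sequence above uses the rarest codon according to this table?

Codon 1 CAC (His): 4.3 per 1000.
Codon 2 GAT (Asp): 20.4 per 1000.
Codon 3 TTT (Phe): 11.9 per 1000.
Codon 4 GAA (Glu): 34.8 per 1000.
Codon 5 GAG (Glu): 17.8 per 1000.
Codon 6 AAA (Lys): 25.3 per 1000.
Codon 7 AAT (Asn): 26.4 per 1000.
Lowest frequency is 4.3 at codon 1.

1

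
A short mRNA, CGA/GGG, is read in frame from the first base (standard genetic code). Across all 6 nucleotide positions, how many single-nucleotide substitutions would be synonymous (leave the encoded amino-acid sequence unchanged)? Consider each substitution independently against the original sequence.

Codon 1 (CGA, Arg): 4 synonymous substitutions.
Codon 2 (GGG, Gly): 3 synonymous substitutions.
Total: 4 + 3 = 7.

7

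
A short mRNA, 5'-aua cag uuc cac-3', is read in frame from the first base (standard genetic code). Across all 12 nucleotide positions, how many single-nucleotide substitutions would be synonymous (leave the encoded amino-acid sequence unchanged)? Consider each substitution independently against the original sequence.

Codon 1 (AUA, Ile): 2 synonymous substitutions.
Codon 2 (CAG, Gln): 1 synonymous substitution.
Codon 3 (UUC, Phe): 1 synonymous substitution.
Codon 4 (CAC, His): 1 synonymous substitution.
Total: 2 + 1 + 1 + 1 = 5.

5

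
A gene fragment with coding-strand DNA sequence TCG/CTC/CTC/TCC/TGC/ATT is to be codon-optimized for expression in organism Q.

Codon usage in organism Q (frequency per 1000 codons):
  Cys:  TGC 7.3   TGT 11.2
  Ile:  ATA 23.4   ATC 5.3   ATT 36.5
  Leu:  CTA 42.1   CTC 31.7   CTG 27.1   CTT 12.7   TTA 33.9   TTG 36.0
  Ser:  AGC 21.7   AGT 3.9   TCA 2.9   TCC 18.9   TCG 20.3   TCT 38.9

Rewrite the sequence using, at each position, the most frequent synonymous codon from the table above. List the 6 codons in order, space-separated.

Codon 1 (Ser): best is TCT at 38.9.
Codon 2 (Leu): best is CTA at 42.1.
Codon 3 (Leu): best is CTA at 42.1.
Codon 4 (Ser): best is TCT at 38.9.
Codon 5 (Cys): best is TGT at 11.2.
Codon 6 (Ile): best is ATT at 36.5.

TCT CTA CTA TCT TGT ATT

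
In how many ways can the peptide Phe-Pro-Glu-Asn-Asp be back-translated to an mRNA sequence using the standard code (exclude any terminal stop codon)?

64

Phe: 2 codons.
Pro: 4 codons.
Glu: 2 codons.
Asn: 2 codons.
Asp: 2 codons.
2 × 4 × 2 × 2 × 2 = 64.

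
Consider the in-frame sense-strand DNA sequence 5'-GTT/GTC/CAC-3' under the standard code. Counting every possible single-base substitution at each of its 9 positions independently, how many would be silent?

7

Codon 1 (GTT, Val): 3 synonymous substitutions.
Codon 2 (GTC, Val): 3 synonymous substitutions.
Codon 3 (CAC, His): 1 synonymous substitution.
Total: 3 + 3 + 1 = 7.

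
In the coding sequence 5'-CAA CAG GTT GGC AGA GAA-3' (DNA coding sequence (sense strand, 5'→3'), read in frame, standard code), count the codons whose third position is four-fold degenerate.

Codon 1 CAA (Gln): third position 2-fold.
Codon 2 CAG (Gln): third position 2-fold.
Codon 3 GTT (Val): third position 4-fold.
Codon 4 GGC (Gly): third position 4-fold.
Codon 5 AGA (Arg): third position 2-fold.
Codon 6 GAA (Glu): third position 2-fold.
Four-fold degenerate third positions: 2.

2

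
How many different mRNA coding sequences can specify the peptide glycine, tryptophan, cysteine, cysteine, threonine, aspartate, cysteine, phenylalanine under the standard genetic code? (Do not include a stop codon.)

512

Gly: 4 codons.
Trp: 1 codon.
Cys: 2 codons.
Cys: 2 codons.
Thr: 4 codons.
Asp: 2 codons.
Cys: 2 codons.
Phe: 2 codons.
4 × 1 × 2 × 2 × 4 × 2 × 2 × 2 = 512.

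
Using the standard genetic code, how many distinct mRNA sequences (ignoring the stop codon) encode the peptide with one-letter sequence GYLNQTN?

Gly: 4 codons.
Tyr: 2 codons.
Leu: 6 codons.
Asn: 2 codons.
Gln: 2 codons.
Thr: 4 codons.
Asn: 2 codons.
4 × 2 × 6 × 2 × 2 × 4 × 2 = 1536.

1536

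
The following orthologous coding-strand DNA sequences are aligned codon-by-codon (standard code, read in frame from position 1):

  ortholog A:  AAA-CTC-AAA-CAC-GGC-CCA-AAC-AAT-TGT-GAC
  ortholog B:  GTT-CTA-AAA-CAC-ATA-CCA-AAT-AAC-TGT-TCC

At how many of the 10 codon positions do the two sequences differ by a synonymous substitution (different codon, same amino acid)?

3

Codon 1: AAA Lys / GTT Val — nonsynonymous.
Codon 2: CTC Leu / CTA Leu — synonymous.
Codon 3: AAA Lys / AAA Lys — identical.
Codon 4: CAC His / CAC His — identical.
Codon 5: GGC Gly / ATA Ile — nonsynonymous.
Codon 6: CCA Pro / CCA Pro — identical.
Codon 7: AAC Asn / AAT Asn — synonymous.
Codon 8: AAT Asn / AAC Asn — synonymous.
Codon 9: TGT Cys / TGT Cys — identical.
Codon 10: GAC Asp / TCC Ser — nonsynonymous.
Synonymous differences: 3.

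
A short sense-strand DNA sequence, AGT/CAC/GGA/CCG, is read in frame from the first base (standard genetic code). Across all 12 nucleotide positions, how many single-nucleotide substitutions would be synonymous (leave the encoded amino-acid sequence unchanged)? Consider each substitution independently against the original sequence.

8

Codon 1 (AGT, Ser): 1 synonymous substitution.
Codon 2 (CAC, His): 1 synonymous substitution.
Codon 3 (GGA, Gly): 3 synonymous substitutions.
Codon 4 (CCG, Pro): 3 synonymous substitutions.
Total: 1 + 1 + 3 + 3 = 8.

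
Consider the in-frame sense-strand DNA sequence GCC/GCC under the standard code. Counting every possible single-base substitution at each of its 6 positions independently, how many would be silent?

Codon 1 (GCC, Ala): 3 synonymous substitutions.
Codon 2 (GCC, Ala): 3 synonymous substitutions.
Total: 3 + 3 = 6.

6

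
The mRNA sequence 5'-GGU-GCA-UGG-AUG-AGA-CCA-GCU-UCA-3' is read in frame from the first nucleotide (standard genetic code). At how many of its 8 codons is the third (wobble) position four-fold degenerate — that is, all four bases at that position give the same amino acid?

5

Codon 1 GGU (Gly): third position 4-fold.
Codon 2 GCA (Ala): third position 4-fold.
Codon 3 UGG (Trp): third position 1-fold.
Codon 4 AUG (Met): third position 1-fold.
Codon 5 AGA (Arg): third position 2-fold.
Codon 6 CCA (Pro): third position 4-fold.
Codon 7 GCU (Ala): third position 4-fold.
Codon 8 UCA (Ser): third position 4-fold.
Four-fold degenerate third positions: 5.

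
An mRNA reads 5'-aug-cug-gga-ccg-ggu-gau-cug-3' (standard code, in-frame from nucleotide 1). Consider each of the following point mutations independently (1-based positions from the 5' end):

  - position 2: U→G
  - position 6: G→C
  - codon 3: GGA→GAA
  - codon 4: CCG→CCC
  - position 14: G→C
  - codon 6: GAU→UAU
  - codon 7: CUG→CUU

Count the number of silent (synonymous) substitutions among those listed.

3

Codon 1: AUG (Met) → AGG (Arg) — missense.
Codon 2: CUG (Leu) → CUC (Leu) — synonymous.
Codon 3: GGA (Gly) → GAA (Glu) — missense.
Codon 4: CCG (Pro) → CCC (Pro) — synonymous.
Codon 5: GGU (Gly) → GCU (Ala) — missense.
Codon 6: GAU (Asp) → UAU (Tyr) — missense.
Codon 7: CUG (Leu) → CUU (Leu) — synonymous.
Synonymous: 3 of 7.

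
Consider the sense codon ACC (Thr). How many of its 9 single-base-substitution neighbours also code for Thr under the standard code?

Position 1: none → 0 synonymous.
Position 2: none → 0 synonymous.
Position 3: ACU, ACA, ACG → 3 synonymous.
Total: 0 + 0 + 3 = 3.

3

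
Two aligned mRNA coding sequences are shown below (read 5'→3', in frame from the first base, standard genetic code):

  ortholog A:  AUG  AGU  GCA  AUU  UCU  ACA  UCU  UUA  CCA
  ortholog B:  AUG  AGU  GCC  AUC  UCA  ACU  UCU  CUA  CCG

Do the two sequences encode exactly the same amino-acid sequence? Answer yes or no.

yes

Codon 1: AUG Met / AUG Met — identical.
Codon 2: AGU Ser / AGU Ser — identical.
Codon 3: GCA Ala / GCC Ala — synonymous.
Codon 4: AUU Ile / AUC Ile — synonymous.
Codon 5: UCU Ser / UCA Ser — synonymous.
Codon 6: ACA Thr / ACU Thr — synonymous.
Codon 7: UCU Ser / UCU Ser — identical.
Codon 8: UUA Leu / CUA Leu — synonymous.
Codon 9: CCA Pro / CCG Pro — synonymous.
Nonsynonymous differences: 0 → same protein.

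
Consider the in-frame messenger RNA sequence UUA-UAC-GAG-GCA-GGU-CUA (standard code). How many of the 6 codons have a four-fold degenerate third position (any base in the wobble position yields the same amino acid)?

3

Codon 1 UUA (Leu): third position 2-fold.
Codon 2 UAC (Tyr): third position 2-fold.
Codon 3 GAG (Glu): third position 2-fold.
Codon 4 GCA (Ala): third position 4-fold.
Codon 5 GGU (Gly): third position 4-fold.
Codon 6 CUA (Leu): third position 4-fold.
Four-fold degenerate third positions: 3.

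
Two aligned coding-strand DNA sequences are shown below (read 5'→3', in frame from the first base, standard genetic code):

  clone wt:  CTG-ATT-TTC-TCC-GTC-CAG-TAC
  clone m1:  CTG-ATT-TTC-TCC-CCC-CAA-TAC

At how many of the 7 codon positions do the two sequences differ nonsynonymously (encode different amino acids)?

Codon 1: CTG Leu / CTG Leu — identical.
Codon 2: ATT Ile / ATT Ile — identical.
Codon 3: TTC Phe / TTC Phe — identical.
Codon 4: TCC Ser / TCC Ser — identical.
Codon 5: GTC Val / CCC Pro — nonsynonymous.
Codon 6: CAG Gln / CAA Gln — synonymous.
Codon 7: TAC Tyr / TAC Tyr — identical.
Nonsynonymous differences: 1.

1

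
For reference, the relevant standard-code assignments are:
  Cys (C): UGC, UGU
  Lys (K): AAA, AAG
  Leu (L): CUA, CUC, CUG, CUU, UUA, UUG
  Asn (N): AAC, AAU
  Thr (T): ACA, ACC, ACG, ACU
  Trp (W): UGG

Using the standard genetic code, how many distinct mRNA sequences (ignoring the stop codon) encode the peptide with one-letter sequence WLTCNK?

192

Trp: 1 codon.
Leu: 6 codons.
Thr: 4 codons.
Cys: 2 codons.
Asn: 2 codons.
Lys: 2 codons.
1 × 6 × 4 × 2 × 2 × 2 = 192.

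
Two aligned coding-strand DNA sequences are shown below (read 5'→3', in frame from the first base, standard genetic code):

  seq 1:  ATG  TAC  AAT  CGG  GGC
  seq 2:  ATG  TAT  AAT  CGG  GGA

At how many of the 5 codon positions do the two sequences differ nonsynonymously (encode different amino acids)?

Codon 1: ATG Met / ATG Met — identical.
Codon 2: TAC Tyr / TAT Tyr — synonymous.
Codon 3: AAT Asn / AAT Asn — identical.
Codon 4: CGG Arg / CGG Arg — identical.
Codon 5: GGC Gly / GGA Gly — synonymous.
Nonsynonymous differences: 0.

0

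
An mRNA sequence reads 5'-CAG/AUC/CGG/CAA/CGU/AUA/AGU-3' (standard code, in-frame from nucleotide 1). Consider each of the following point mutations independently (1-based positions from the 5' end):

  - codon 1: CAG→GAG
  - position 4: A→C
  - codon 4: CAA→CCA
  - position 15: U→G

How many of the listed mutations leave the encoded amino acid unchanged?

Codon 1: CAG (Gln) → GAG (Glu) — missense.
Codon 2: AUC (Ile) → CUC (Leu) — missense.
Codon 4: CAA (Gln) → CCA (Pro) — missense.
Codon 5: CGU (Arg) → CGG (Arg) — synonymous.
Synonymous: 1 of 4.

1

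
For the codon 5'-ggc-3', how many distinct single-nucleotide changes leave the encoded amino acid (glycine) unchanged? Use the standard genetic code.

Position 1: none → 0 synonymous.
Position 2: none → 0 synonymous.
Position 3: GGU, GGA, GGG → 3 synonymous.
Total: 0 + 0 + 3 = 3.

3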